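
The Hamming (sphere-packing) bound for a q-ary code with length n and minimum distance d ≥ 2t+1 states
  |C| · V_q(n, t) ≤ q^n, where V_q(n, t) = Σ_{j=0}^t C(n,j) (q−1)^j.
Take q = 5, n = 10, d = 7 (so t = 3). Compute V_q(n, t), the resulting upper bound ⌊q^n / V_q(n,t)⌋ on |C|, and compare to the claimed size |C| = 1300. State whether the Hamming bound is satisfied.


V_q(n, t) = 8441, q^n = 9765625, Hamming bound = 1156, |C| = 1300 > bound (violated).

Step 1: Compute V_q(n, t) = Σ_{j=0}^3 C(n, j) (q−1)^j.
  j = 0: C(10,0)·(4)^0 = 1·1 = 1.
  j = 1: C(10,1)·(4)^1 = 10·4 = 40.
  j = 2: C(10,2)·(4)^2 = 45·16 = 720.
  j = 3: C(10,3)·(4)^3 = 120·64 = 7680.
  V_q(n, t) = 1 + 40 + 720 + 7680 = 8441.
Step 2: q^n = 5^10 = 9765625.
Step 3: Hamming bound ⌊q^n / V_q(n,t)⌋ = ⌊9765625/8441⌋ = 1156.
Step 4: Compare |C| = 1300 to 1156: violated.
The claimed |C| lies above the Hamming bound, so no 5-ary code of length 10 with d ≥ 7 can have 1300 codewords.


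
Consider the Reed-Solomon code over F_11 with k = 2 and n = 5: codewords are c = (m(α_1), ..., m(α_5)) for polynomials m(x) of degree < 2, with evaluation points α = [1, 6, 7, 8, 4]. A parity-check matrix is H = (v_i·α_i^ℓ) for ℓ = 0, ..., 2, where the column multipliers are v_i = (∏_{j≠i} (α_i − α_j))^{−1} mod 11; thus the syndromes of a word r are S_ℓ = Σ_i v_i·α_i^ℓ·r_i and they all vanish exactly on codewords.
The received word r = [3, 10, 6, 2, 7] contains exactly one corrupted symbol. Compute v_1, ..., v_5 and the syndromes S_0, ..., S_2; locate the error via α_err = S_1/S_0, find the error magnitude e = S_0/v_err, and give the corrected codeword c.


S = (2, 2, 2), error at position 1, error magnitude e = 6, c = [8, 10, 6, 2, 7].

Step 1: column multipliers v_i = (∏_{j≠i}(α_i − α_j))^{−1} mod 11.
  i = 1 (α = 1): (1−6)(1−7)(1−8)(1−4) = (−5)·(−6)·(−7)·(−3) = 630 ≡ 3, so v_1 = 3^{−1} = 4 (mod 11).
  i = 2 (α = 6): (6−1)(6−7)(6−8)(6−4) = 5·(−1)·(−2)·2 = 20 ≡ 9, so v_2 = 9^{−1} = 5 (mod 11).
  i = 3 (α = 7): (7−1)(7−6)(7−8)(7−4) = 6·1·(−1)·3 = −18 ≡ 4, so v_3 = 4^{−1} = 3 (mod 11).
  i = 4 (α = 8): (8−1)(8−6)(8−7)(8−4) = 7·2·1·4 = 56 ≡ 1, so v_4 = 1^{−1} = 1 (mod 11).
  i = 5 (α = 4): (4−1)(4−6)(4−7)(4−8) = 3·(−2)·(−3)·(−4) = −72 ≡ 5, so v_5 = 5^{−1} = 9 (mod 11).
  v = [4, 5, 3, 1, 9].
Step 2: syndromes of r = [3, 10, 6, 2, 7] (all sums mod 11).
  S_0 = Σ v_i r_i = 4·3 + 5·10 + 3·6 + 1·2 + 9·7 = 145 ≡ 2.
  S_1 = Σ v_i α_i r_i = 4·1·3 + 5·6·10 + 3·7·6 + 1·8·2 + 9·4·7 = 706 ≡ 2.
  α_i^2 mod 11 = [1, 3, 5, 9, 5].
  S_2 = Σ v_i α_i^2 r_i = 4·1·3 + 5·3·10 + 3·5·6 + 1·9·2 + 9·5·7 = 585 ≡ 2.
  S = (2, 2, 2) ≠ 0, so r is not a codeword (an error is present).
Step 3: locate the error. For a single error e at position i, S_ℓ = v_i·e·α_i^ℓ, so α_err = S_1/S_0.
  S_0^{−1} = 2^{−1} = 6 (mod 11), so α_err = 2·6 = 12 ≡ 1 = α_1. Error position i = 1.
  Consistency check: S_2/S_1 = 2·6 = 12 ≡ 1 = α_err ✓ (single-error assumption holds).
Step 4: error magnitude e = S_0/v_1 = S_0·∏_{j≠1}(α_1 − α_j) = 2·3 = 6 ≡ 6 (mod 11).
Step 5: correct position 1: c_1 = r_1 − e = 3 − 6 ≡ 8 (mod 11). Hence c = [8, 10, 6, 2, 7].
  Check: interpolating c through the α_i gives m(x) = 1 + 7·x (degree < 2) with m(α_i) = c_i for every i, so c is indeed a codeword.


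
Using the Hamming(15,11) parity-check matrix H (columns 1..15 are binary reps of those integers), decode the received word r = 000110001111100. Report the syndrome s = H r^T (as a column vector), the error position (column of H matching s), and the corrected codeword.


s = (1, 0, 0, 0)^T, error position = 8, corrected codeword c = 000110011111100

Compute s = H r^T mod 2 one row at a time:
  s_1 = 0 + 1 + 1 + 1 + 1 + 1 + 0 + 0 = 5 ≡ 1 (mod 2).
  s_2 = 1 + 1 + 0 + 0 + 1 + 1 + 0 + 0 = 4 ≡ 0 (mod 2).
  s_3 = 0 + 0 + 0 + 0 + 1 + 1 + 0 + 0 = 2 ≡ 0 (mod 2).
  s_4 = 0 + 0 + 1 + 0 + 1 + 1 + 1 + 0 = 4 ≡ 0 (mod 2).
s = (1, 0, 0, 0)^T — this equals column 8 of H (binary 1000), so error is at position 8.
Correct: flip bit 8 of r = 000110001111100 to get c = 000110011111100.


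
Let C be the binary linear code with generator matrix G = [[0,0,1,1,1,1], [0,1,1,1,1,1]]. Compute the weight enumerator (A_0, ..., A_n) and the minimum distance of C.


Weight distribution: A_0 = 1, A_1 = 1, A_4 = 1, A_5 = 1. Minimum distance d = 1.

Enumerate all 2^2 = 4 messages m ∈ F_2^2.
For each, compute codeword c = mG in F_2^6, then tally its weight.
  m = 00 → c = 000000, weight = 0.
  m = 10 → c = 001111, weight = 4.
  m = 01 → c = 011111, weight = 5.
  m = 11 → c = 010000, weight = 1.
Tally weights:
  weight 0: 1 codewords.
  weight 1: 1 codewords.
  weight 4: 1 codewords.
  weight 5: 1 codewords.
Minimum distance d = smallest w > 0 with A_w > 0 = 1.
Sanity: Σ A_w = 4 = 2^2 = 4 ✓.


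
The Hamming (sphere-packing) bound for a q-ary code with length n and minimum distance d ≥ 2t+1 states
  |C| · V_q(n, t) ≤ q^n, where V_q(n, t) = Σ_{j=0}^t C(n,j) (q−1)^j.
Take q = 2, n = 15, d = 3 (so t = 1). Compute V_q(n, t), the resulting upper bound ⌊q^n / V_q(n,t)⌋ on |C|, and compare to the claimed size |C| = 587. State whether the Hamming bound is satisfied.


V_q(n, t) = 16, q^n = 32768, Hamming bound = 2048, |C| = 587 ≤ bound (satisfied).

Step 1: Compute V_q(n, t) = Σ_{j=0}^1 C(n, j) (q−1)^j.
  j = 0: C(15,0)·(1)^0 = 1·1 = 1.
  j = 1: C(15,1)·(1)^1 = 15·1 = 15.
  V_q(n, t) = 1 + 15 = 16.
Step 2: q^n = 2^15 = 32768.
Step 3: Hamming bound ⌊q^n / V_q(n,t)⌋ = ⌊32768/16⌋ = 2048.
Step 4: Compare |C| = 587 to 2048: satisfied.
The claimed |C| lies below the Hamming bound.


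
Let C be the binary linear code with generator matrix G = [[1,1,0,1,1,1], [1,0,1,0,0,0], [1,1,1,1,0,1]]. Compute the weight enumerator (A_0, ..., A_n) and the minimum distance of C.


Weight distribution: A_0 = 1, A_2 = 3, A_3 = 1, A_5 = 3. Minimum distance d = 2.

Enumerate all 2^3 = 8 messages m ∈ F_2^3.
For each, compute codeword c = mG in F_2^6, then tally its weight.
  m = 000 → c = 000000, weight = 0.
  m = 100 → c = 110111, weight = 5.
  m = 010 → c = 101000, weight = 2.
  m = 110 → c = 011111, weight = 5.
  m = 001 → c = 111101, weight = 5.
  m = 101 → c = 001010, weight = 2.
  m = 011 → c = 010101, weight = 3.
  m = 111 → c = 100010, weight = 2.
Tally weights:
  weight 0: 1 codewords.
  weight 2: 3 codewords.
  weight 3: 1 codewords.
  weight 5: 3 codewords.
Minimum distance d = smallest w > 0 with A_w > 0 = 2.
Sanity: Σ A_w = 8 = 2^3 = 8 ✓.


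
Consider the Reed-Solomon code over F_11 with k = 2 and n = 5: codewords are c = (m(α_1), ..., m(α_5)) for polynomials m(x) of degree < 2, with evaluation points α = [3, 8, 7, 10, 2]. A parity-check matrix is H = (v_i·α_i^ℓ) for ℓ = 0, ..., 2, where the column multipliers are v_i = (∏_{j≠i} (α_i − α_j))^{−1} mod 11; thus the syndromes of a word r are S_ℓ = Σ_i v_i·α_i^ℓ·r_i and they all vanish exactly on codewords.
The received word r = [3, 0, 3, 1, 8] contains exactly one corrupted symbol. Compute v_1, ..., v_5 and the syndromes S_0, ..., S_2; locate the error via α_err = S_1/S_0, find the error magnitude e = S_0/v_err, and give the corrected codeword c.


S = (4, 6, 9), error at position 3, error magnitude e = 9, c = [3, 0, 5, 1, 8].

Step 1: column multipliers v_i = (∏_{j≠i}(α_i − α_j))^{−1} mod 11.
  i = 1 (α = 3): (3−8)(3−7)(3−10)(3−2) = (−5)·(−4)·(−7)·1 = −140 ≡ 3, so v_1 = 3^{−1} = 4 (mod 11).
  i = 2 (α = 8): (8−3)(8−7)(8−10)(8−2) = 5·1·(−2)·6 = −60 ≡ 6, so v_2 = 6^{−1} = 2 (mod 11).
  i = 3 (α = 7): (7−3)(7−8)(7−10)(7−2) = 4·(−1)·(−3)·5 = 60 ≡ 5, so v_3 = 5^{−1} = 9 (mod 11).
  i = 4 (α = 10): (10−3)(10−8)(10−7)(10−2) = 7·2·3·8 = 336 ≡ 6, so v_4 = 6^{−1} = 2 (mod 11).
  i = 5 (α = 2): (2−3)(2−8)(2−7)(2−10) = (−1)·(−6)·(−5)·(−8) = 240 ≡ 9, so v_5 = 9^{−1} = 5 (mod 11).
  v = [4, 2, 9, 2, 5].
Step 2: syndromes of r = [3, 0, 3, 1, 8] (all sums mod 11).
  S_0 = Σ v_i r_i = 4·3 + 2·0 + 9·3 + 2·1 + 5·8 = 81 ≡ 4.
  S_1 = Σ v_i α_i r_i = 4·3·3 + 2·8·0 + 9·7·3 + 2·10·1 + 5·2·8 = 325 ≡ 6.
  α_i^2 mod 11 = [9, 9, 5, 1, 4].
  S_2 = Σ v_i α_i^2 r_i = 4·9·3 + 2·9·0 + 9·5·3 + 2·1·1 + 5·4·8 = 405 ≡ 9.
  S = (4, 6, 9) ≠ 0, so r is not a codeword (an error is present).
Step 3: locate the error. For a single error e at position i, S_ℓ = v_i·e·α_i^ℓ, so α_err = S_1/S_0.
  S_0^{−1} = 4^{−1} = 3 (mod 11), so α_err = 6·3 = 18 ≡ 7 = α_3. Error position i = 3.
  Consistency check: S_2/S_1 = 9·2 = 18 ≡ 7 = α_err ✓ (single-error assumption holds).
Step 4: error magnitude e = S_0/v_3 = S_0·∏_{j≠3}(α_3 − α_j) = 4·5 = 20 ≡ 9 (mod 11).
Step 5: correct position 3: c_3 = r_3 − e = 3 − 9 ≡ 5 (mod 11). Hence c = [3, 0, 5, 1, 8].
  Check: interpolating c through the α_i gives m(x) = 7 + 6·x (degree < 2) with m(α_i) = c_i for every i, so c is indeed a codeword.


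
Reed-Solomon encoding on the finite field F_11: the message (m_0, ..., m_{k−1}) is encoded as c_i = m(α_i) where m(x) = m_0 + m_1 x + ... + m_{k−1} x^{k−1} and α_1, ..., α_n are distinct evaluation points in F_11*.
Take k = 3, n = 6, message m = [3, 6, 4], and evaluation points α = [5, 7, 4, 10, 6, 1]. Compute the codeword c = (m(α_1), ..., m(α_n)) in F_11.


c = [1, 10, 3, 1, 7, 2]

Message polynomial: m(x) = 3 + 6·x + 4·x^2 (mod 11).
For each evaluation point α_i, compute m(α_i) mod 11:
  α_1 = 5: Horner steps 4 → 4 → 1, so m(5) = 1.
  α_2 = 7: Horner steps 4 → 1 → 10, so m(7) = 10.
  α_3 = 4: Horner steps 4 → 0 → 3, so m(4) = 3.
  α_4 = 10: Horner steps 4 → 2 → 1, so m(10) = 1.
  α_5 = 6: Horner steps 4 → 8 → 7, so m(6) = 7.
  α_6 = 1: Horner steps 4 → 10 → 2, so m(1) = 2.
Codeword c = [1, 10, 3, 1, 7, 2] ∈ F_11^6.


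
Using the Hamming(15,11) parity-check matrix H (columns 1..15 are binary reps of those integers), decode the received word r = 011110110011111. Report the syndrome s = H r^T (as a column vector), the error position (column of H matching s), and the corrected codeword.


s = (0, 1, 0, 0)^T, error position = 4, corrected codeword c = 011010110011111

Compute s = H r^T mod 2 one row at a time:
  s_1 = 1 + 0 + 0 + 1 + 1 + 1 + 1 + 1 = 6 ≡ 0 (mod 2).
  s_2 = 1 + 1 + 0 + 1 + 1 + 1 + 1 + 1 = 7 ≡ 1 (mod 2).
  s_3 = 1 + 1 + 0 + 1 + 0 + 1 + 1 + 1 = 6 ≡ 0 (mod 2).
  s_4 = 0 + 1 + 1 + 1 + 0 + 1 + 1 + 1 = 6 ≡ 0 (mod 2).
s = (0, 1, 0, 0)^T — this equals column 4 of H (binary 0100), so error is at position 4.
Correct: flip bit 4 of r = 011110110011111 to get c = 011010110011111.


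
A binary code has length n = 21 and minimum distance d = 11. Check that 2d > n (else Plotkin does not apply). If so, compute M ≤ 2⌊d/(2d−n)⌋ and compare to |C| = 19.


Plotkin bound M ≤ 22; given |C| = 19 ≤ bound (satisfied).

Check applicability: 2d = 22, n = 21.
2d − n = 1 > 0, so Plotkin applies.
Compute d/(2d−n) = 11/1 ≈ 11.0000.
⌊d/(2d−n)⌋ = 11.
Plotkin bound: M ≤ 2·11 = 22.
Given |C| = 19, check: satisfied.
This |C| is below the Plotkin bound.


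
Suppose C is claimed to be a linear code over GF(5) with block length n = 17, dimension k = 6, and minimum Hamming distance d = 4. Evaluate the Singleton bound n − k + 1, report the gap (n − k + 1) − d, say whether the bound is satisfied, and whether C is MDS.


Singleton RHS = n − k + 1 = 12, slack = 8, bound satisfied, not MDS.

Singleton bound: d ≤ n − k + 1.
Here n = 17, k = 6, so n − k + 1 = 12.
Given d = 4, check d ≤ 12: YES.
Slack = (n − k + 1) − d = 8.
The code is NOT MDS (slack = 8 > 0).
Description: the claimed parameters are [17, 6, 4]_5; such a code would be non-MDS.


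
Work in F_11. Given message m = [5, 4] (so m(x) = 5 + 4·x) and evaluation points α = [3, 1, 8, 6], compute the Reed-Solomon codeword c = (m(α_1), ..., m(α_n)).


c = [6, 9, 4, 7]

Message polynomial: m(x) = 5 + 4·x (mod 11).
For each evaluation point α_i, compute m(α_i) mod 11:
  α_1 = 3: Horner steps 4 → 6, so m(3) = 6.
  α_2 = 1: Horner steps 4 → 9, so m(1) = 9.
  α_3 = 8: Horner steps 4 → 4, so m(8) = 4.
  α_4 = 6: Horner steps 4 → 7, so m(6) = 7.
Codeword c = [6, 9, 4, 7] ∈ F_11^4.


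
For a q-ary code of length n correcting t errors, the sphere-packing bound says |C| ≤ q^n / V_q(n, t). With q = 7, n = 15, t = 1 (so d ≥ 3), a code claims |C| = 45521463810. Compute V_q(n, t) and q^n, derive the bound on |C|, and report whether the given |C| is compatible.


V_q(n, t) = 91, q^n = 4747561509943, Hamming bound = 52171005603, |C| = 45521463810 ≤ bound (satisfied).

Step 1: Compute V_q(n, t) = Σ_{j=0}^1 C(n, j) (q−1)^j.
  j = 0: C(15,0)·(6)^0 = 1·1 = 1.
  j = 1: C(15,1)·(6)^1 = 15·6 = 90.
  V_q(n, t) = 1 + 90 = 91.
Step 2: q^n = 7^15 = 4747561509943.
Step 3: Hamming bound ⌊q^n / V_q(n,t)⌋ = ⌊4747561509943/91⌋ = 52171005603.
Step 4: Compare |C| = 45521463810 to 52171005603: satisfied.
The claimed |C| lies below the Hamming bound.


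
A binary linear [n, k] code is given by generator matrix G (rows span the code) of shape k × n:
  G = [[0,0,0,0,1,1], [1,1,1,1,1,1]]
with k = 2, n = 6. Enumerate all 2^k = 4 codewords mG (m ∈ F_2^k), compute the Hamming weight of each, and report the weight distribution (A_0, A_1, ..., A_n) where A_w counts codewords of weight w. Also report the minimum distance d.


Weight distribution: A_0 = 1, A_2 = 1, A_4 = 1, A_6 = 1. Minimum distance d = 2.

Enumerate all 2^2 = 4 messages m ∈ F_2^2.
For each, compute codeword c = mG in F_2^6, then tally its weight.
  m = 00 → c = 000000, weight = 0.
  m = 10 → c = 000011, weight = 2.
  m = 01 → c = 111111, weight = 6.
  m = 11 → c = 111100, weight = 4.
Tally weights:
  weight 0: 1 codewords.
  weight 2: 1 codewords.
  weight 4: 1 codewords.
  weight 6: 1 codewords.
Minimum distance d = smallest w > 0 with A_w > 0 = 2.
Sanity: Σ A_w = 4 = 2^2 = 4 ✓.


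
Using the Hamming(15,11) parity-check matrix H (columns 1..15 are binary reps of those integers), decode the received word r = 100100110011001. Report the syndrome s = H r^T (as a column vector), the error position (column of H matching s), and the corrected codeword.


s = (0, 0, 1, 0)^T, error position = 2, corrected codeword c = 110100110011001

Compute s = H r^T mod 2 one row at a time:
  s_1 = 1 + 0 + 0 + 1 + 1 + 0 + 0 + 1 = 4 ≡ 0 (mod 2).
  s_2 = 1 + 0 + 0 + 1 + 1 + 0 + 0 + 1 = 4 ≡ 0 (mod 2).
  s_3 = 0 + 0 + 0 + 1 + 0 + 1 + 0 + 1 = 3 ≡ 1 (mod 2).
  s_4 = 1 + 0 + 0 + 1 + 0 + 1 + 0 + 1 = 4 ≡ 0 (mod 2).
s = (0, 0, 1, 0)^T — this equals column 2 of H (binary 0010), so error is at position 2.
Correct: flip bit 2 of r = 100100110011001 to get c = 110100110011001.


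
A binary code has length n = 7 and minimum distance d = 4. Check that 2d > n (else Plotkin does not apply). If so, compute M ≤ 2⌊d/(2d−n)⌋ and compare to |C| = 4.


Plotkin bound M ≤ 8; given |C| = 4 ≤ bound (satisfied).

Check applicability: 2d = 8, n = 7.
2d − n = 1 > 0, so Plotkin applies.
Compute d/(2d−n) = 4/1 ≈ 4.0000.
⌊d/(2d−n)⌋ = 4.
Plotkin bound: M ≤ 2·4 = 8.
Given |C| = 4, check: satisfied.
This |C| is below the Plotkin bound.


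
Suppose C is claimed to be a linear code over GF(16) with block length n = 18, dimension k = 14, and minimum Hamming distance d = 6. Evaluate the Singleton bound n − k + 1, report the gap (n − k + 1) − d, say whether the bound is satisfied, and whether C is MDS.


Singleton RHS = n − k + 1 = 5, slack = -1, bound violated (no such code; not MDS).

Singleton bound: d ≤ n − k + 1.
Here n = 18, k = 14, so n − k + 1 = 5.
Given d = 6, check d ≤ 5: NO.
Slack = (n − k + 1) − d = -1.
The slack is negative: d = 6 exceeds n − k + 1 = 5 by 1, so the Singleton bound is violated and no linear [18, 14, 6]_16 code can exist. In particular it is not MDS (MDS requires d = n − k + 1 exactly).
Description: the claimed parameters are [18, 14, 6]_16; such a code would be impossible (violates the Singleton bound).


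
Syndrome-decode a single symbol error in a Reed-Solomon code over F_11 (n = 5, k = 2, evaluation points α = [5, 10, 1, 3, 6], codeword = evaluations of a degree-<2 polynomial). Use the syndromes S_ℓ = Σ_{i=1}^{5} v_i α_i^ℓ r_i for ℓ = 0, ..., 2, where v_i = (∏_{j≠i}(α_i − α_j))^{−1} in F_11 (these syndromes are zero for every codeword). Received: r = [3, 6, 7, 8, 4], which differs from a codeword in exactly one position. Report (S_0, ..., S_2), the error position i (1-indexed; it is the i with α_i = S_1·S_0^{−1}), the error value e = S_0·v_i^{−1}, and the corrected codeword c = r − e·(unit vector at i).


S = (7, 2, 10), error at position 1, error magnitude e = 5, c = [9, 6, 7, 8, 4].

Step 1: column multipliers v_i = (∏_{j≠i}(α_i − α_j))^{−1} mod 11.
  i = 1 (α = 5): (5−10)(5−1)(5−3)(5−6) = (−5)·4·2·(−1) = 40 ≡ 7, so v_1 = 7^{−1} = 8 (mod 11).
  i = 2 (α = 10): (10−5)(10−1)(10−3)(10−6) = 5·9·7·4 = 1260 ≡ 6, so v_2 = 6^{−1} = 2 (mod 11).
  i = 3 (α = 1): (1−5)(1−10)(1−3)(1−6) = (−4)·(−9)·(−2)·(−5) = 360 ≡ 8, so v_3 = 8^{−1} = 7 (mod 11).
  i = 4 (α = 3): (3−5)(3−10)(3−1)(3−6) = (−2)·(−7)·2·(−3) = −84 ≡ 4, so v_4 = 4^{−1} = 3 (mod 11).
  i = 5 (α = 6): (6−5)(6−10)(6−1)(6−3) = 1·(−4)·5·3 = −60 ≡ 6, so v_5 = 6^{−1} = 2 (mod 11).
  v = [8, 2, 7, 3, 2].
Step 2: syndromes of r = [3, 6, 7, 8, 4] (all sums mod 11).
  S_0 = Σ v_i r_i = 8·3 + 2·6 + 7·7 + 3·8 + 2·4 = 117 ≡ 7.
  S_1 = Σ v_i α_i r_i = 8·5·3 + 2·10·6 + 7·1·7 + 3·3·8 + 2·6·4 = 409 ≡ 2.
  α_i^2 mod 11 = [3, 1, 1, 9, 3].
  S_2 = Σ v_i α_i^2 r_i = 8·3·3 + 2·1·6 + 7·1·7 + 3·9·8 + 2·3·4 = 373 ≡ 10.
  S = (7, 2, 10) ≠ 0, so r is not a codeword (an error is present).
Step 3: locate the error. For a single error e at position i, S_ℓ = v_i·e·α_i^ℓ, so α_err = S_1/S_0.
  S_0^{−1} = 7^{−1} = 8 (mod 11), so α_err = 2·8 = 16 ≡ 5 = α_1. Error position i = 1.
  Consistency check: S_2/S_1 = 10·6 = 60 ≡ 5 = α_err ✓ (single-error assumption holds).
Step 4: error magnitude e = S_0/v_1 = S_0·∏_{j≠1}(α_1 − α_j) = 7·7 = 49 ≡ 5 (mod 11).
Step 5: correct position 1: c_1 = r_1 − e = 3 − 5 ≡ 9 (mod 11). Hence c = [9, 6, 7, 8, 4].
  Check: interpolating c through the α_i gives m(x) = 1 + 6·x (degree < 2) with m(α_i) = c_i for every i, so c is indeed a codeword.


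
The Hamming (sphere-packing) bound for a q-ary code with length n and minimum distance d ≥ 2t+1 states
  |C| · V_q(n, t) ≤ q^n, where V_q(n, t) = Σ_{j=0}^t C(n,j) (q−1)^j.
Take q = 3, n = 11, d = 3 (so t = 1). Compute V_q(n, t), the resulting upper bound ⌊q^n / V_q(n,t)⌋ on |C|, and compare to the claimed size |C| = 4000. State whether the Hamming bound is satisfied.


V_q(n, t) = 23, q^n = 177147, Hamming bound = 7702, |C| = 4000 ≤ bound (satisfied).

Step 1: Compute V_q(n, t) = Σ_{j=0}^1 C(n, j) (q−1)^j.
  j = 0: C(11,0)·(2)^0 = 1·1 = 1.
  j = 1: C(11,1)·(2)^1 = 11·2 = 22.
  V_q(n, t) = 1 + 22 = 23.
Step 2: q^n = 3^11 = 177147.
Step 3: Hamming bound ⌊q^n / V_q(n,t)⌋ = ⌊177147/23⌋ = 7702.
Step 4: Compare |C| = 4000 to 7702: satisfied.
The claimed |C| lies below the Hamming bound.


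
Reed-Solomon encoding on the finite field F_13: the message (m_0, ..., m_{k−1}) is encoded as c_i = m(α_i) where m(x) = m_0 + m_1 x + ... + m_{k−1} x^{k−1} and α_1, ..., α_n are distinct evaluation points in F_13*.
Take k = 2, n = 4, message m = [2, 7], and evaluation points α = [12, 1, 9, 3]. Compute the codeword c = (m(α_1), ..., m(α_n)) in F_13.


c = [8, 9, 0, 10]

Message polynomial: m(x) = 2 + 7·x (mod 13).
For each evaluation point α_i, compute m(α_i) mod 13:
  α_1 = 12: Horner steps 7 → 8, so m(12) = 8.
  α_2 = 1: Horner steps 7 → 9, so m(1) = 9.
  α_3 = 9: Horner steps 7 → 0, so m(9) = 0.
  α_4 = 3: Horner steps 7 → 10, so m(3) = 10.
Codeword c = [8, 9, 0, 10] ∈ F_13^4.


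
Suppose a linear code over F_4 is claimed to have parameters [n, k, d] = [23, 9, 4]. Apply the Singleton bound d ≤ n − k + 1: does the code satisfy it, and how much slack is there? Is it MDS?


Singleton RHS = n − k + 1 = 15, slack = 11, bound satisfied, not MDS.

Singleton bound: d ≤ n − k + 1.
Here n = 23, k = 9, so n − k + 1 = 15.
Given d = 4, check d ≤ 15: YES.
Slack = (n − k + 1) − d = 11.
The code is NOT MDS (slack = 11 > 0).
Description: the claimed parameters are [23, 9, 4]_4; such a code would be non-MDS.


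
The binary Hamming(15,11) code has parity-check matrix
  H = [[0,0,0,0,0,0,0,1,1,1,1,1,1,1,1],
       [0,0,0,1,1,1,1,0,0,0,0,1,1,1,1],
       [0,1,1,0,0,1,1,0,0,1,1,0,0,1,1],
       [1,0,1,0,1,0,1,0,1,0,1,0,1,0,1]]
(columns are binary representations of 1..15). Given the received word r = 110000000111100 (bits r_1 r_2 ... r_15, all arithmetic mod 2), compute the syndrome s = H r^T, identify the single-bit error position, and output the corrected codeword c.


s = (0, 0, 1, 1)^T, error position = 3, corrected codeword c = 111000000111100

Compute s = H r^T mod 2 one row at a time:
  s_1 = 0 + 0 + 1 + 1 + 1 + 1 + 0 + 0 = 4 ≡ 0 (mod 2).
  s_2 = 0 + 0 + 0 + 0 + 1 + 1 + 0 + 0 = 2 ≡ 0 (mod 2).
  s_3 = 1 + 0 + 0 + 0 + 1 + 1 + 0 + 0 = 3 ≡ 1 (mod 2).
  s_4 = 1 + 0 + 0 + 0 + 0 + 1 + 1 + 0 = 3 ≡ 1 (mod 2).
s = (0, 0, 1, 1)^T — this equals column 3 of H (binary 0011), so error is at position 3.
Correct: flip bit 3 of r = 110000000111100 to get c = 111000000111100.


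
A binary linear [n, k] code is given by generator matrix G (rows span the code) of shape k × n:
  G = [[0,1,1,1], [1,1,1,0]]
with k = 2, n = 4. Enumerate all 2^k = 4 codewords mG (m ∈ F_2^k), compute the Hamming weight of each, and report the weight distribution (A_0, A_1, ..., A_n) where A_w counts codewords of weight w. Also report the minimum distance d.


Weight distribution: A_0 = 1, A_2 = 1, A_3 = 2. Minimum distance d = 2.

Enumerate all 2^2 = 4 messages m ∈ F_2^2.
For each, compute codeword c = mG in F_2^4, then tally its weight.
  m = 00 → c = 0000, weight = 0.
  m = 10 → c = 0111, weight = 3.
  m = 01 → c = 1110, weight = 3.
  m = 11 → c = 1001, weight = 2.
Tally weights:
  weight 0: 1 codewords.
  weight 2: 1 codewords.
  weight 3: 2 codewords.
Minimum distance d = smallest w > 0 with A_w > 0 = 2.
Sanity: Σ A_w = 4 = 2^2 = 4 ✓.


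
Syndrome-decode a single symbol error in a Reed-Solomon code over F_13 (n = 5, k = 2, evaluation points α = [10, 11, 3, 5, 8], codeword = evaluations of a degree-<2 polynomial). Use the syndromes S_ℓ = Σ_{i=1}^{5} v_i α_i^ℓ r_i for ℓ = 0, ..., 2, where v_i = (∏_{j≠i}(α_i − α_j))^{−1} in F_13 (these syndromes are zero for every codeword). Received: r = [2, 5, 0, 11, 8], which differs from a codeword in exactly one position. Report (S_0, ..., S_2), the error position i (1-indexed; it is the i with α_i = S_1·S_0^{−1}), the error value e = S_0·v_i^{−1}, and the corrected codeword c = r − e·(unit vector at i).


S = (6, 8, 2), error at position 1, error magnitude e = 9, c = [6, 5, 0, 11, 8].

Step 1: column multipliers v_i = (∏_{j≠i}(α_i − α_j))^{−1} mod 13.
  i = 1 (α = 10): (10−11)(10−3)(10−5)(10−8) = (−1)·7·5·2 = −70 ≡ 8, so v_1 = 8^{−1} = 5 (mod 13).
  i = 2 (α = 11): (11−10)(11−3)(11−5)(11−8) = 1·8·6·3 = 144 ≡ 1, so v_2 = 1^{−1} = 1 (mod 13).
  i = 3 (α = 3): (3−10)(3−11)(3−5)(3−8) = (−7)·(−8)·(−2)·(−5) = 560 ≡ 1, so v_3 = 1^{−1} = 1 (mod 13).
  i = 4 (α = 5): (5−10)(5−11)(5−3)(5−8) = (−5)·(−6)·2·(−3) = −180 ≡ 2, so v_4 = 2^{−1} = 7 (mod 13).
  i = 5 (α = 8): (8−10)(8−11)(8−3)(8−5) = (−2)·(−3)·5·3 = 90 ≡ 12, so v_5 = 12^{−1} = 12 (mod 13).
  v = [5, 1, 1, 7, 12].
Step 2: syndromes of r = [2, 5, 0, 11, 8] (all sums mod 13).
  S_0 = Σ v_i r_i = 5·2 + 1·5 + 1·0 + 7·11 + 12·8 = 188 ≡ 6.
  S_1 = Σ v_i α_i r_i = 5·10·2 + 1·11·5 + 1·3·0 + 7·5·11 + 12·8·8 = 1308 ≡ 8.
  α_i^2 mod 13 = [9, 4, 9, 12, 12].
  S_2 = Σ v_i α_i^2 r_i = 5·9·2 + 1·4·5 + 1·9·0 + 7·12·11 + 12·12·8 = 2186 ≡ 2.
  S = (6, 8, 2) ≠ 0, so r is not a codeword (an error is present).
Step 3: locate the error. For a single error e at position i, S_ℓ = v_i·e·α_i^ℓ, so α_err = S_1/S_0.
  S_0^{−1} = 6^{−1} = 11 (mod 13), so α_err = 8·11 = 88 ≡ 10 = α_1. Error position i = 1.
  Consistency check: S_2/S_1 = 2·5 = 10 ≡ 10 = α_err ✓ (single-error assumption holds).
Step 4: error magnitude e = S_0/v_1 = S_0·∏_{j≠1}(α_1 − α_j) = 6·8 = 48 ≡ 9 (mod 13).
Step 5: correct position 1: c_1 = r_1 − e = 2 − 9 ≡ 6 (mod 13). Hence c = [6, 5, 0, 11, 8].
  Check: interpolating c through the α_i gives m(x) = 3 + 12·x (degree < 2) with m(α_i) = c_i for every i, so c is indeed a codeword.


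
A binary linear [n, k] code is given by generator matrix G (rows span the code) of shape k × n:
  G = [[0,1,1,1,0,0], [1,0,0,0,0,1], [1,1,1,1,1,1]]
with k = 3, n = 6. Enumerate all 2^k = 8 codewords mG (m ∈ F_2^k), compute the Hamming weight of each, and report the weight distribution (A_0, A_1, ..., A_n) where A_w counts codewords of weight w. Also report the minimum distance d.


Weight distribution: A_0 = 1, A_1 = 1, A_2 = 1, A_3 = 2, A_4 = 1, A_5 = 1, A_6 = 1. Minimum distance d = 1.

Enumerate all 2^3 = 8 messages m ∈ F_2^3.
For each, compute codeword c = mG in F_2^6, then tally its weight.
  m = 000 → c = 000000, weight = 0.
  m = 100 → c = 011100, weight = 3.
  m = 010 → c = 100001, weight = 2.
  m = 110 → c = 111101, weight = 5.
  m = 001 → c = 111111, weight = 6.
  m = 101 → c = 100011, weight = 3.
  m = 011 → c = 011110, weight = 4.
  m = 111 → c = 000010, weight = 1.
Tally weights:
  weight 0: 1 codewords.
  weight 1: 1 codewords.
  weight 2: 1 codewords.
  weight 3: 2 codewords.
  weight 4: 1 codewords.
  weight 5: 1 codewords.
  weight 6: 1 codewords.
Minimum distance d = smallest w > 0 with A_w > 0 = 1.
Sanity: Σ A_w = 8 = 2^3 = 8 ✓.


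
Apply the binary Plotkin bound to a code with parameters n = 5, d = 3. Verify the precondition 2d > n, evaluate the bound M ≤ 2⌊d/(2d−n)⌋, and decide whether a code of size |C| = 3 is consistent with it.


Plotkin bound M ≤ 6; given |C| = 3 ≤ bound (satisfied).

Check applicability: 2d = 6, n = 5.
2d − n = 1 > 0, so Plotkin applies.
Compute d/(2d−n) = 3/1 ≈ 3.0000.
⌊d/(2d−n)⌋ = 3.
Plotkin bound: M ≤ 2·3 = 6.
Given |C| = 3, check: satisfied.
This |C| is below the Plotkin bound.


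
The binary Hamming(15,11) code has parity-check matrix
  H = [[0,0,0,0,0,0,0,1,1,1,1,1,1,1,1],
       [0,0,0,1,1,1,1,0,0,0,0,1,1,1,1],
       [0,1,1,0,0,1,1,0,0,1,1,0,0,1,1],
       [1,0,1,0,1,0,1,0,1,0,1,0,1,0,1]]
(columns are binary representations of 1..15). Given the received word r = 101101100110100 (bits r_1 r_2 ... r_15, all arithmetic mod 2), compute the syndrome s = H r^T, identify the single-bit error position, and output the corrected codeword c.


s = (1, 0, 1, 1)^T, error position = 11, corrected codeword c = 101101100100100

Compute s = H r^T mod 2 one row at a time:
  s_1 = 0 + 0 + 1 + 1 + 0 + 1 + 0 + 0 = 3 ≡ 1 (mod 2).
  s_2 = 1 + 0 + 1 + 1 + 0 + 1 + 0 + 0 = 4 ≡ 0 (mod 2).
  s_3 = 0 + 1 + 1 + 1 + 1 + 1 + 0 + 0 = 5 ≡ 1 (mod 2).
  s_4 = 1 + 1 + 0 + 1 + 0 + 1 + 1 + 0 = 5 ≡ 1 (mod 2).
s = (1, 0, 1, 1)^T — this equals column 11 of H (binary 1011), so error is at position 11.
Correct: flip bit 11 of r = 101101100110100 to get c = 101101100100100.


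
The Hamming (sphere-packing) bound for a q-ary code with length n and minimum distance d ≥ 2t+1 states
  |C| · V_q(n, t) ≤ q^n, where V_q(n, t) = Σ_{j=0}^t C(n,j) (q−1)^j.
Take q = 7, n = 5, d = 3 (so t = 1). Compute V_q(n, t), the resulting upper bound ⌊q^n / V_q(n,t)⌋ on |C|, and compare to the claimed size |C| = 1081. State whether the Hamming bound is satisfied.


V_q(n, t) = 31, q^n = 16807, Hamming bound = 542, |C| = 1081 > bound (violated).

Step 1: Compute V_q(n, t) = Σ_{j=0}^1 C(n, j) (q−1)^j.
  j = 0: C(5,0)·(6)^0 = 1·1 = 1.
  j = 1: C(5,1)·(6)^1 = 5·6 = 30.
  V_q(n, t) = 1 + 30 = 31.
Step 2: q^n = 7^5 = 16807.
Step 3: Hamming bound ⌊q^n / V_q(n,t)⌋ = ⌊16807/31⌋ = 542.
Step 4: Compare |C| = 1081 to 542: violated.
The claimed |C| lies above the Hamming bound, so no 7-ary code of length 5 with d ≥ 3 can have 1081 codewords.


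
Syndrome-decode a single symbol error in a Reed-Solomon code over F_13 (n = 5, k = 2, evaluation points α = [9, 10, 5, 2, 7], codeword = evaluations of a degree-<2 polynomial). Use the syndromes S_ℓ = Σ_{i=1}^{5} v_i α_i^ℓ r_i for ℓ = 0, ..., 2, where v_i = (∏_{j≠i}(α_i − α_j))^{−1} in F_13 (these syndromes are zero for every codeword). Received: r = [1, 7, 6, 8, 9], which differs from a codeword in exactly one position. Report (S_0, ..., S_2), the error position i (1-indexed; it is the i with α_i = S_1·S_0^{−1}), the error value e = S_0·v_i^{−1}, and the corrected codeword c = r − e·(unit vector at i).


S = (6, 2, 5), error at position 1, error magnitude e = 2, c = [12, 7, 6, 8, 9].

Step 1: column multipliers v_i = (∏_{j≠i}(α_i − α_j))^{−1} mod 13.
  i = 1 (α = 9): (9−10)(9−5)(9−2)(9−7) = (−1)·4·7·2 = −56 ≡ 9, so v_1 = 9^{−1} = 3 (mod 13).
  i = 2 (α = 10): (10−9)(10−5)(10−2)(10−7) = 1·5·8·3 = 120 ≡ 3, so v_2 = 3^{−1} = 9 (mod 13).
  i = 3 (α = 5): (5−9)(5−10)(5−2)(5−7) = (−4)·(−5)·3·(−2) = −120 ≡ 10, so v_3 = 10^{−1} = 4 (mod 13).
  i = 4 (α = 2): (2−9)(2−10)(2−5)(2−7) = (−7)·(−8)·(−3)·(−5) = 840 ≡ 8, so v_4 = 8^{−1} = 5 (mod 13).
  i = 5 (α = 7): (7−9)(7−10)(7−5)(7−2) = (−2)·(−3)·2·5 = 60 ≡ 8, so v_5 = 8^{−1} = 5 (mod 13).
  v = [3, 9, 4, 5, 5].
Step 2: syndromes of r = [1, 7, 6, 8, 9] (all sums mod 13).
  S_0 = Σ v_i r_i = 3·1 + 9·7 + 4·6 + 5·8 + 5·9 = 175 ≡ 6.
  S_1 = Σ v_i α_i r_i = 3·9·1 + 9·10·7 + 4·5·6 + 5·2·8 + 5·7·9 = 1172 ≡ 2.
  α_i^2 mod 13 = [3, 9, 12, 4, 10].
  S_2 = Σ v_i α_i^2 r_i = 3·3·1 + 9·9·7 + 4·12·6 + 5·4·8 + 5·10·9 = 1474 ≡ 5.
  S = (6, 2, 5) ≠ 0, so r is not a codeword (an error is present).
Step 3: locate the error. For a single error e at position i, S_ℓ = v_i·e·α_i^ℓ, so α_err = S_1/S_0.
  S_0^{−1} = 6^{−1} = 11 (mod 13), so α_err = 2·11 = 22 ≡ 9 = α_1. Error position i = 1.
  Consistency check: S_2/S_1 = 5·7 = 35 ≡ 9 = α_err ✓ (single-error assumption holds).
Step 4: error magnitude e = S_0/v_1 = S_0·∏_{j≠1}(α_1 − α_j) = 6·9 = 54 ≡ 2 (mod 13).
Step 5: correct position 1: c_1 = r_1 − e = 1 − 2 ≡ 12 (mod 13). Hence c = [12, 7, 6, 8, 9].
  Check: interpolating c through the α_i gives m(x) = 5 + 8·x (degree < 2) with m(α_i) = c_i for every i, so c is indeed a codeword.


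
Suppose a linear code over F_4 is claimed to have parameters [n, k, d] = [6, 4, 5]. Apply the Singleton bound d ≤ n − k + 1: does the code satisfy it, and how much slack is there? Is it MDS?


Singleton RHS = n − k + 1 = 3, slack = -2, bound violated (no such code; not MDS).

Singleton bound: d ≤ n − k + 1.
Here n = 6, k = 4, so n − k + 1 = 3.
Given d = 5, check d ≤ 3: NO.
Slack = (n − k + 1) − d = -2.
The slack is negative: d = 5 exceeds n − k + 1 = 3 by 2, so the Singleton bound is violated and no linear [6, 4, 5]_4 code can exist. In particular it is not MDS (MDS requires d = n − k + 1 exactly).
Description: the claimed parameters are [6, 4, 5]_4; such a code would be impossible (violates the Singleton bound).


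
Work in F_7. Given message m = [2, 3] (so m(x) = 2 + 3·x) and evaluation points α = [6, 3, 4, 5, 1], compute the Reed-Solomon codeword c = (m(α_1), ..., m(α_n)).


c = [6, 4, 0, 3, 5]

Message polynomial: m(x) = 2 + 3·x (mod 7).
For each evaluation point α_i, compute m(α_i) mod 7:
  α_1 = 6: Horner steps 3 → 6, so m(6) = 6.
  α_2 = 3: Horner steps 3 → 4, so m(3) = 4.
  α_3 = 4: Horner steps 3 → 0, so m(4) = 0.
  α_4 = 5: Horner steps 3 → 3, so m(5) = 3.
  α_5 = 1: Horner steps 3 → 5, so m(1) = 5.
Codeword c = [6, 4, 0, 3, 5] ∈ F_7^5.


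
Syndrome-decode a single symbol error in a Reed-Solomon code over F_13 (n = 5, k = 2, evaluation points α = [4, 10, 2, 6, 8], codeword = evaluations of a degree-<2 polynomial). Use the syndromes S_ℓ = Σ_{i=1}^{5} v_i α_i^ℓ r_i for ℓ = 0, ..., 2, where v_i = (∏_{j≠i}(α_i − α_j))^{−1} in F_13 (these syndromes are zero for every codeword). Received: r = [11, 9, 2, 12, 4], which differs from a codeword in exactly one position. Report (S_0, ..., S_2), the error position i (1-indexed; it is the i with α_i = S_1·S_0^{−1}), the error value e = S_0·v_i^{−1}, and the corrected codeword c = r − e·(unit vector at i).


S = (7, 2, 8), error at position 1, error magnitude e = 4, c = [7, 9, 2, 12, 4].

Step 1: column multipliers v_i = (∏_{j≠i}(α_i − α_j))^{−1} mod 13.
  i = 1 (α = 4): (4−10)(4−2)(4−6)(4−8) = (−6)·2·(−2)·(−4) = −96 ≡ 8, so v_1 = 8^{−1} = 5 (mod 13).
  i = 2 (α = 10): (10−4)(10−2)(10−6)(10−8) = 6·8·4·2 = 384 ≡ 7, so v_2 = 7^{−1} = 2 (mod 13).
  i = 3 (α = 2): (2−4)(2−10)(2−6)(2−8) = (−2)·(−8)·(−4)·(−6) = 384 ≡ 7, so v_3 = 7^{−1} = 2 (mod 13).
  i = 4 (α = 6): (6−4)(6−10)(6−2)(6−8) = 2·(−4)·4·(−2) = 64 ≡ 12, so v_4 = 12^{−1} = 12 (mod 13).
  i = 5 (α = 8): (8−4)(8−10)(8−2)(8−6) = 4·(−2)·6·2 = −96 ≡ 8, so v_5 = 8^{−1} = 5 (mod 13).
  v = [5, 2, 2, 12, 5].
Step 2: syndromes of r = [11, 9, 2, 12, 4] (all sums mod 13).
  S_0 = Σ v_i r_i = 5·11 + 2·9 + 2·2 + 12·12 + 5·4 = 241 ≡ 7.
  S_1 = Σ v_i α_i r_i = 5·4·11 + 2·10·9 + 2·2·2 + 12·6·12 + 5·8·4 = 1432 ≡ 2.
  α_i^2 mod 13 = [3, 9, 4, 10, 12].
  S_2 = Σ v_i α_i^2 r_i = 5·3·11 + 2·9·9 + 2·4·2 + 12·10·12 + 5·12·4 = 2023 ≡ 8.
  S = (7, 2, 8) ≠ 0, so r is not a codeword (an error is present).
Step 3: locate the error. For a single error e at position i, S_ℓ = v_i·e·α_i^ℓ, so α_err = S_1/S_0.
  S_0^{−1} = 7^{−1} = 2 (mod 13), so α_err = 2·2 = 4 ≡ 4 = α_1. Error position i = 1.
  Consistency check: S_2/S_1 = 8·7 = 56 ≡ 4 = α_err ✓ (single-error assumption holds).
Step 4: error magnitude e = S_0/v_1 = S_0·∏_{j≠1}(α_1 − α_j) = 7·8 = 56 ≡ 4 (mod 13).
Step 5: correct position 1: c_1 = r_1 − e = 11 − 4 ≡ 7 (mod 13). Hence c = [7, 9, 2, 12, 4].
  Check: interpolating c through the α_i gives m(x) = 10 + 9·x (degree < 2) with m(α_i) = c_i for every i, so c is indeed a codeword.


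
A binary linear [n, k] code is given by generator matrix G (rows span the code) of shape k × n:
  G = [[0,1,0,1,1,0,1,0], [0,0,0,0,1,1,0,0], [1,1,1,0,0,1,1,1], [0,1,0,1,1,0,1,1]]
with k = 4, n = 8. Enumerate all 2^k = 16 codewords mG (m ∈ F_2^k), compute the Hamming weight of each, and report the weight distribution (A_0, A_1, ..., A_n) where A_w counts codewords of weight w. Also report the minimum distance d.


Weight distribution: A_0 = 1, A_1 = 1, A_2 = 1, A_3 = 2, A_4 = 3, A_5 = 5, A_6 = 3. Minimum distance d = 1.

Enumerate all 2^4 = 16 messages m ∈ F_2^4.
For each, compute codeword c = mG in F_2^8, then tally its weight.
  m = 0000 → c = 00000000, weight = 0.
  m = 1000 → c = 01011010, weight = 4.
  m = 0100 → c = 00001100, weight = 2.
  m = 1100 → c = 01010110, weight = 4.
  m = 0010 → c = 11100111, weight = 6.
  m = 1010 → c = 10111101, weight = 6.
  m = 0110 → c = 11101011, weight = 6.
  m = 1110 → c = 10110001, weight = 4.
  m = 0001 → c = 01011011, weight = 5.
  m = 1001 → c = 00000001, weight = 1.
  m = 0101 → c = 01010111, weight = 5.
  m = 1101 → c = 00001101, weight = 3.
  m = 0011 → c = 10111100, weight = 5.
  m = 1011 → c = 11100110, weight = 5.
  m = 0111 → c = 10110000, weight = 3.
  m = 1111 → c = 11101010, weight = 5.
Tally weights:
  weight 0: 1 codewords.
  weight 1: 1 codewords.
  weight 2: 1 codewords.
  weight 3: 2 codewords.
  weight 4: 3 codewords.
  weight 5: 5 codewords.
  weight 6: 3 codewords.
Minimum distance d = smallest w > 0 with A_w > 0 = 1.
Sanity: Σ A_w = 16 = 2^4 = 16 ✓.


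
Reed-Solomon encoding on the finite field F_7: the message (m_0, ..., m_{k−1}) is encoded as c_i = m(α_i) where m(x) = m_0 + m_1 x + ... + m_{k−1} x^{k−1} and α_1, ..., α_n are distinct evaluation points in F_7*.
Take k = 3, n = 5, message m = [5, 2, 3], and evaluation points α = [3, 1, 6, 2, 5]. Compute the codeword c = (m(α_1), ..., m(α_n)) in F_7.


c = [3, 3, 6, 0, 6]

Message polynomial: m(x) = 5 + 2·x + 3·x^2 (mod 7).
For each evaluation point α_i, compute m(α_i) mod 7:
  α_1 = 3: Horner steps 3 → 4 → 3, so m(3) = 3.
  α_2 = 1: Horner steps 3 → 5 → 3, so m(1) = 3.
  α_3 = 6: Horner steps 3 → 6 → 6, so m(6) = 6.
  α_4 = 2: Horner steps 3 → 1 → 0, so m(2) = 0.
  α_5 = 5: Horner steps 3 → 3 → 6, so m(5) = 6.
Codeword c = [3, 3, 6, 0, 6] ∈ F_7^5.


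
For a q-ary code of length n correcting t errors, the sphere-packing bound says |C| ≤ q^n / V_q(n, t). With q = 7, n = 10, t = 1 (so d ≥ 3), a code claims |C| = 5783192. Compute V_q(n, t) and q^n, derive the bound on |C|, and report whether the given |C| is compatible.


V_q(n, t) = 61, q^n = 282475249, Hamming bound = 4630741, |C| = 5783192 > bound (violated).

Step 1: Compute V_q(n, t) = Σ_{j=0}^1 C(n, j) (q−1)^j.
  j = 0: C(10,0)·(6)^0 = 1·1 = 1.
  j = 1: C(10,1)·(6)^1 = 10·6 = 60.
  V_q(n, t) = 1 + 60 = 61.
Step 2: q^n = 7^10 = 282475249.
Step 3: Hamming bound ⌊q^n / V_q(n,t)⌋ = ⌊282475249/61⌋ = 4630741.
Step 4: Compare |C| = 5783192 to 4630741: violated.
The claimed |C| lies above the Hamming bound, so no 7-ary code of length 10 with d ≥ 3 can have 5783192 codewords.


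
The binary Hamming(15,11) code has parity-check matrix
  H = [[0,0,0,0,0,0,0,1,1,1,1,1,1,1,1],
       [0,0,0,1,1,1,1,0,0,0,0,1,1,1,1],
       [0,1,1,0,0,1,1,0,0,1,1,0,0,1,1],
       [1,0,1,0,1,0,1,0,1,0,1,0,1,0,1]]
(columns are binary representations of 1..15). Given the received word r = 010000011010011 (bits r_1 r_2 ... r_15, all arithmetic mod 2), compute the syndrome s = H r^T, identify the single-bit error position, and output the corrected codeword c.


s = (1, 0, 0, 1)^T, error position = 9, corrected codeword c = 010000010010011

Compute s = H r^T mod 2 one row at a time:
  s_1 = 1 + 1 + 0 + 1 + 0 + 0 + 1 + 1 = 5 ≡ 1 (mod 2).
  s_2 = 0 + 0 + 0 + 0 + 0 + 0 + 1 + 1 = 2 ≡ 0 (mod 2).
  s_3 = 1 + 0 + 0 + 0 + 0 + 1 + 1 + 1 = 4 ≡ 0 (mod 2).
  s_4 = 0 + 0 + 0 + 0 + 1 + 1 + 0 + 1 = 3 ≡ 1 (mod 2).
s = (1, 0, 0, 1)^T — this equals column 9 of H (binary 1001), so error is at position 9.
Correct: flip bit 9 of r = 010000011010011 to get c = 010000010010011.


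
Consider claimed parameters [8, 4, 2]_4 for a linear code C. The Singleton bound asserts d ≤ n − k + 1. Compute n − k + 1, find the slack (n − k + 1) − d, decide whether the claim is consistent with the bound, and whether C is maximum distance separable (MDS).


Singleton RHS = n − k + 1 = 5, slack = 3, bound satisfied, not MDS.

Singleton bound: d ≤ n − k + 1.
Here n = 8, k = 4, so n − k + 1 = 5.
Given d = 2, check d ≤ 5: YES.
Slack = (n − k + 1) − d = 3.
The code is NOT MDS (slack = 3 > 0).
Description: the claimed parameters are [8, 4, 2]_4; such a code would be non-MDS.


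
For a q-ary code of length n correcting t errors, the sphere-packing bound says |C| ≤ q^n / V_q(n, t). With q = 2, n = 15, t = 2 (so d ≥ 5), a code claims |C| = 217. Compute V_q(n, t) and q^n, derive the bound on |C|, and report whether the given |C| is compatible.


V_q(n, t) = 121, q^n = 32768, Hamming bound = 270, |C| = 217 ≤ bound (satisfied).

Step 1: Compute V_q(n, t) = Σ_{j=0}^2 C(n, j) (q−1)^j.
  j = 0: C(15,0)·(1)^0 = 1·1 = 1.
  j = 1: C(15,1)·(1)^1 = 15·1 = 15.
  j = 2: C(15,2)·(1)^2 = 105·1 = 105.
  V_q(n, t) = 1 + 15 + 105 = 121.
Step 2: q^n = 2^15 = 32768.
Step 3: Hamming bound ⌊q^n / V_q(n,t)⌋ = ⌊32768/121⌋ = 270.
Step 4: Compare |C| = 217 to 270: satisfied.
The claimed |C| lies below the Hamming bound.
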